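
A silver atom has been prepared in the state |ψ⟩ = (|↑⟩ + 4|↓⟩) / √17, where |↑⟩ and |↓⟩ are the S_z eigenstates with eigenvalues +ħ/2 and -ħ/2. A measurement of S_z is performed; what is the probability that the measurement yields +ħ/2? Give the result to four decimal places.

The +ħ/2 outcome corresponds to |↑⟩. Its amplitude in |ψ⟩ is 1/√17.
P = |1|² / 17 = 1/17.

0.0588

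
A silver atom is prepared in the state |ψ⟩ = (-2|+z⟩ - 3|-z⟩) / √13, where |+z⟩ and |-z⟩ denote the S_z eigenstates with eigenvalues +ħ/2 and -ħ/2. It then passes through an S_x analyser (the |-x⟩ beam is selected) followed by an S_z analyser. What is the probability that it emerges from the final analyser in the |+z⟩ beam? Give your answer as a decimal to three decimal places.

0.019

First analyser (S_x): P(|-x⟩) = |⟨-x|ψ⟩|² = 1/26.
After stage 1 the state is |-x⟩; P(|+z⟩) = |⟨+z|-x⟩|² = 1/2.
Joint probability = 1/26 × 1/2 = 0.019.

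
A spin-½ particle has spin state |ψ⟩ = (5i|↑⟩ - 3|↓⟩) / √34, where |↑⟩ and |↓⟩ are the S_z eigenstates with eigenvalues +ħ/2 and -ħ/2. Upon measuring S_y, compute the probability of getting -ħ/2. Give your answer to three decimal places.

0.059

|-y⟩ = (|↑⟩ - i|↓⟩)/√2, so ⟨-y|ψ⟩ = (2i) / (√2·√34).
P = |2i|² / 68 = 4/68.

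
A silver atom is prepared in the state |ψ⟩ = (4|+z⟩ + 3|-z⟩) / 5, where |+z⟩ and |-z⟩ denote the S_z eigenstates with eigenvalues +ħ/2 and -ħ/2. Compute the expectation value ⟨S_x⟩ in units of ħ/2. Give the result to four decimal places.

⟨σ_x⟩ = 2 Re(a* b)/(|a|²+|b|²) with a = 4, b = 3.
a* b = 12, so ⟨σ_x⟩ = 24/25.
⟨S_x⟩ = (ħ/2)·⟨σ_x⟩.

0.9600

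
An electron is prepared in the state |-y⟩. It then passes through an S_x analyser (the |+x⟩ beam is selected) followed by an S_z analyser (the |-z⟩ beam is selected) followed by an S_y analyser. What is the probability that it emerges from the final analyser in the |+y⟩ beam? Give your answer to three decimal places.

0.125

First analyser (S_x): from |-y⟩, P(|+x⟩) = 1/2.
After stage 1 the state is |+x⟩; P(|-z⟩) = |⟨-z|+x⟩|² = 1/2.
After stage 2 the state is |-z⟩; P(|+y⟩) = |⟨+y|-z⟩|² = 1/2.
Joint probability = 1/2 × 1/2 × 1/2 = 0.125.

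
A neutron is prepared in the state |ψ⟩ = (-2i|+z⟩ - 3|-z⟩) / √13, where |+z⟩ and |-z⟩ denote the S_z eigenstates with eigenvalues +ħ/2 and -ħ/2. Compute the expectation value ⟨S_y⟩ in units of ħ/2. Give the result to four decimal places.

⟨σ_y⟩ = 2 Im(a* b)/(|a|²+|b|²) with a = -2i, b = -3.
a* b = -6i, so ⟨σ_y⟩ = -12/13.
⟨S_y⟩ = (ħ/2)·⟨σ_y⟩.

-0.9231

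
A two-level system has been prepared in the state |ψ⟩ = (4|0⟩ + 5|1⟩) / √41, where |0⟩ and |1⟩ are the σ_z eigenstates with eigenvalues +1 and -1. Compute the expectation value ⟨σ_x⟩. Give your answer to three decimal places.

0.976

⟨σ_x⟩ = 2 Re(a* b)/(|a|²+|b|²) with a = 4, b = 5.
a* b = 20, so ⟨σ_x⟩ = 40/41.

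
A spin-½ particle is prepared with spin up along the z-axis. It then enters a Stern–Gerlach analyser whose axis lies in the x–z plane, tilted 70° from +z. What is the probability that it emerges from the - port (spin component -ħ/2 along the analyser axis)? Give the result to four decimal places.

0.3290

For spin-½, the probability of finding spin-up along an axis at angle θ to the initial spin direction is cos²(θ/2); spin-down is sin²(θ/2).
θ = 70°, so P = sin²(35°) ≈ 0.3290.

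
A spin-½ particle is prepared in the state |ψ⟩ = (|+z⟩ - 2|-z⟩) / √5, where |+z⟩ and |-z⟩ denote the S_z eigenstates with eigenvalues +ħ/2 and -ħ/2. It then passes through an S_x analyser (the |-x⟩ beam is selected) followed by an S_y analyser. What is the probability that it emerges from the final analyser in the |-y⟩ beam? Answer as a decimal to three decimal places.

0.450

First analyser (S_x): P(|-x⟩) = |⟨-x|ψ⟩|² = 9/10.
After stage 1 the state is |-x⟩; P(|-y⟩) = |⟨-y|-x⟩|² = 1/2.
Joint probability = 9/10 × 1/2 = 0.450.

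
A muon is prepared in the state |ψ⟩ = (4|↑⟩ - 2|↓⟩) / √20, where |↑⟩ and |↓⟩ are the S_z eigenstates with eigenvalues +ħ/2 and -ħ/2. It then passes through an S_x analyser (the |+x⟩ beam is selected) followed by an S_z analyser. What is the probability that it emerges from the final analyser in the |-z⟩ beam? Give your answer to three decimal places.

First analyser (S_x): P(|+x⟩) = |⟨+x|ψ⟩|² = 4/40.
After stage 1 the state is |+x⟩; P(|-z⟩) = |⟨-z|+x⟩|² = 1/2.
Joint probability = 4/40 × 1/2 = 0.050.

0.050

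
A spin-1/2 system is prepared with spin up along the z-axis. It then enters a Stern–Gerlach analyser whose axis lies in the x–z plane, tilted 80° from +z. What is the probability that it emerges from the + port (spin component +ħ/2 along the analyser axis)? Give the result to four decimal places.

For spin-½, the probability of finding spin-up along an axis at angle θ to the initial spin direction is cos²(θ/2); spin-down is sin²(θ/2).
θ = 80°, so P = cos²(40°) ≈ 0.5868.

0.5868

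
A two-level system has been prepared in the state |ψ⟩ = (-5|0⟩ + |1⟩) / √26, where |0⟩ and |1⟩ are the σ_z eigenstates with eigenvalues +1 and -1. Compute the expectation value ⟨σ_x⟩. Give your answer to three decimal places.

-0.385

⟨σ_x⟩ = 2 Re(a* b)/(|a|²+|b|²) with a = -5, b = 1.
a* b = -5, so ⟨σ_x⟩ = -10/26.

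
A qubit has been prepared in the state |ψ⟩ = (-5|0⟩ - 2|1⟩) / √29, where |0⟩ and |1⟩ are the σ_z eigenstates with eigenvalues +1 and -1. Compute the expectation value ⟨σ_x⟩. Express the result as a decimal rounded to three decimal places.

⟨σ_x⟩ = 2 Re(a* b)/(|a|²+|b|²) with a = -5, b = -2.
a* b = 10, so ⟨σ_x⟩ = 20/29.

0.690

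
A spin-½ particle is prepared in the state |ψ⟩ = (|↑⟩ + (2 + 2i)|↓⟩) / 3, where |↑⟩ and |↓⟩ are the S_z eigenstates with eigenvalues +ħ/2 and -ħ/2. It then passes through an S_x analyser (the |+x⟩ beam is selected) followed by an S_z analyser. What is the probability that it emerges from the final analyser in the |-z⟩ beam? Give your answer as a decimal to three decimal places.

First analyser (S_x): P(|+x⟩) = |⟨+x|ψ⟩|² = 13/18.
After stage 1 the state is |+x⟩; P(|-z⟩) = |⟨-z|+x⟩|² = 1/2.
Joint probability = 13/18 × 1/2 = 0.361.

0.361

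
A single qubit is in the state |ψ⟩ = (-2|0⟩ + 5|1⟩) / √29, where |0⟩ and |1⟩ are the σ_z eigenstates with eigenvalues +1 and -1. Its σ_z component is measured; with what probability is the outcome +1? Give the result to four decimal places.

The +1 outcome corresponds to |0⟩. Its amplitude in |ψ⟩ is -2/√29.
P = |-2|² / 29 = 4/29.

0.1379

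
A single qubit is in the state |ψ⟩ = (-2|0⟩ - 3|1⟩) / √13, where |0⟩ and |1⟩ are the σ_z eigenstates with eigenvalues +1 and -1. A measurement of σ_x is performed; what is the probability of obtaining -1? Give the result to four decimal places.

0.0385

|-x⟩ = (|0⟩ - |1⟩)/√2, so ⟨-x|ψ⟩ = (1) / (√2·√13).
P = |1|² / 26 = 1/26.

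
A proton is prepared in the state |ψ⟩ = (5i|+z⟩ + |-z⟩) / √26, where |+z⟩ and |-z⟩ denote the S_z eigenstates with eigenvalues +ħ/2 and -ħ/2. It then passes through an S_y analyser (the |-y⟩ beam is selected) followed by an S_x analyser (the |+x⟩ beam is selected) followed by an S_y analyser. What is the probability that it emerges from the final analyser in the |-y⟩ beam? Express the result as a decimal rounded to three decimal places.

First analyser (S_y): P(|-y⟩) = |⟨-y|ψ⟩|² = 36/52.
After stage 1 the state is |-y⟩; P(|+x⟩) = |⟨+x|-y⟩|² = 1/2.
After stage 2 the state is |+x⟩; P(|-y⟩) = |⟨-y|+x⟩|² = 1/2.
Joint probability = 36/52 × 1/2 × 1/2 = 0.173.

0.173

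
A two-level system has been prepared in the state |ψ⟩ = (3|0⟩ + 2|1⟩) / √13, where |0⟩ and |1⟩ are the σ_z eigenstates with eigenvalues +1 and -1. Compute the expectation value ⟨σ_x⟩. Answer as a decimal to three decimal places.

⟨σ_x⟩ = 2 Re(a* b)/(|a|²+|b|²) with a = 3, b = 2.
a* b = 6, so ⟨σ_x⟩ = 12/13.

0.923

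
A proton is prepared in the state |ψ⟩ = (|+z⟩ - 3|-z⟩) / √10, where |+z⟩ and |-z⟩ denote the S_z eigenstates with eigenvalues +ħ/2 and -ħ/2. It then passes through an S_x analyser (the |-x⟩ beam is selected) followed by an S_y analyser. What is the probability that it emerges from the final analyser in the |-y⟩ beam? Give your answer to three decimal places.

First analyser (S_x): P(|-x⟩) = |⟨-x|ψ⟩|² = 16/20.
After stage 1 the state is |-x⟩; P(|-y⟩) = |⟨-y|-x⟩|² = 1/2.
Joint probability = 16/20 × 1/2 = 0.400.

0.400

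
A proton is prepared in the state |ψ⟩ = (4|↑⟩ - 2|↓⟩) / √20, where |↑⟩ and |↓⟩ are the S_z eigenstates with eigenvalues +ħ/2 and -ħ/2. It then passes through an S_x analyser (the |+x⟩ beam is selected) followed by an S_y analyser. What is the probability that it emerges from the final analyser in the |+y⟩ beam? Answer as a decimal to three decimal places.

First analyser (S_x): P(|+x⟩) = |⟨+x|ψ⟩|² = 4/40.
After stage 1 the state is |+x⟩; P(|+y⟩) = |⟨+y|+x⟩|² = 1/2.
Joint probability = 4/40 × 1/2 = 0.050.

0.050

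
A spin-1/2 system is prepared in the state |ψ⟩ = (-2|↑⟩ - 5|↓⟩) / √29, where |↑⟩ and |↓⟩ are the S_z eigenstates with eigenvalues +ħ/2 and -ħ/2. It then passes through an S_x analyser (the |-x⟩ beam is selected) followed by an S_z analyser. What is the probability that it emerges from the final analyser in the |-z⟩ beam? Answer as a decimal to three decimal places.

First analyser (S_x): P(|-x⟩) = |⟨-x|ψ⟩|² = 9/58.
After stage 1 the state is |-x⟩; P(|-z⟩) = |⟨-z|-x⟩|² = 1/2.
Joint probability = 9/58 × 1/2 = 0.078.

0.078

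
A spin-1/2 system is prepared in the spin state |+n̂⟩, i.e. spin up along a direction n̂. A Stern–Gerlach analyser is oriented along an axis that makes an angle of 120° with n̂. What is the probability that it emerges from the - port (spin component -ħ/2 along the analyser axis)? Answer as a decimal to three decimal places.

For spin-½, the probability of finding spin-up along an axis at angle θ to the initial spin direction is cos²(θ/2); spin-down is sin²(θ/2).
θ = 120°, so P = sin²(60°) ≈ 0.750.

0.750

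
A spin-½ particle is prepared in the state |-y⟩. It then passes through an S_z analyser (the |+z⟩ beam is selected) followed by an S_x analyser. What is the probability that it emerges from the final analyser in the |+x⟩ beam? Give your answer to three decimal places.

First analyser (S_z): from |-y⟩, P(|+z⟩) = 1/2.
After stage 1 the state is |+z⟩; P(|+x⟩) = |⟨+x|+z⟩|² = 1/2.
Joint probability = 1/2 × 1/2 = 0.250.

0.250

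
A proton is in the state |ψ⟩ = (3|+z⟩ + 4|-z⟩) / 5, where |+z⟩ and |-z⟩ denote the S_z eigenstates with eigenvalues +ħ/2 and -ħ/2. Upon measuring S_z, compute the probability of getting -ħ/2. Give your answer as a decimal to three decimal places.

0.640

The -ħ/2 outcome corresponds to |-z⟩. Its amplitude in |ψ⟩ is 4/5.
P = |4|² / 25 = 16/25.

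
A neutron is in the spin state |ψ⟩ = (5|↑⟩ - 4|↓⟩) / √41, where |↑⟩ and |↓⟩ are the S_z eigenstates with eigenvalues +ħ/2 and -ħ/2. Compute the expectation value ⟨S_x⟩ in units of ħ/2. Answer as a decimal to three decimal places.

⟨σ_x⟩ = 2 Re(a* b)/(|a|²+|b|²) with a = 5, b = -4.
a* b = -20, so ⟨σ_x⟩ = -40/41.
⟨S_x⟩ = (ħ/2)·⟨σ_x⟩.

-0.976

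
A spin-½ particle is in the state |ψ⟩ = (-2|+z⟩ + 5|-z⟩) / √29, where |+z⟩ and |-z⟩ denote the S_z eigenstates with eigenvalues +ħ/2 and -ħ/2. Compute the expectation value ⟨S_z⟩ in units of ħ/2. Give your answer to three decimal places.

⟨σ_z⟩ = |a|² - |b|² divided by |a|²+|b|², with a, b the |+z⟩, |-z⟩ amplitudes.
= (4 - 25)/29 = -21/29.
⟨S_z⟩ = (ħ/2)·⟨σ_z⟩.

-0.724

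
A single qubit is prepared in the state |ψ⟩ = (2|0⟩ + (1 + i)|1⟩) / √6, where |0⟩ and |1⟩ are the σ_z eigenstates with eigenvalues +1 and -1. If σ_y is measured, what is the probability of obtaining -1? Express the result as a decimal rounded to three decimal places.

|-y⟩ = (|0⟩ - i|1⟩)/√2, so ⟨-y|ψ⟩ = (1 + i) / (√2·√6).
P = |1 + i|² / 12 = 2/12.

0.167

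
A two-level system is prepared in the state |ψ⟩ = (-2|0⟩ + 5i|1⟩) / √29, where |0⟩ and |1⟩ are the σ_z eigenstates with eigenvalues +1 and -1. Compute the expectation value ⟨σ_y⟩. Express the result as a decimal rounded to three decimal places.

⟨σ_y⟩ = 2 Im(a* b)/(|a|²+|b|²) with a = -2, b = 5i.
a* b = -10i, so ⟨σ_y⟩ = -20/29.

-0.690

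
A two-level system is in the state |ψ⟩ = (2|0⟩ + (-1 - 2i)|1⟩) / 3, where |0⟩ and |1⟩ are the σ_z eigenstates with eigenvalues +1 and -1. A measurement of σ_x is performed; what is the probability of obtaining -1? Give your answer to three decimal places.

|-x⟩ = (|0⟩ - |1⟩)/√2, so ⟨-x|ψ⟩ = (3 + 2i) / (√2·3).
P = |3 + 2i|² / 18 = 13/18.

0.722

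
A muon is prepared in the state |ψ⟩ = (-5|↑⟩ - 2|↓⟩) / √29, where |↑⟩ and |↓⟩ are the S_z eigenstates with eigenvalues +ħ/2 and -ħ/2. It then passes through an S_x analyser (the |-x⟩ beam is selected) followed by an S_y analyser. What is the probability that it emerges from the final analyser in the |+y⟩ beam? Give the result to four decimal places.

0.0776

First analyser (S_x): P(|-x⟩) = |⟨-x|ψ⟩|² = 9/58.
After stage 1 the state is |-x⟩; P(|+y⟩) = |⟨+y|-x⟩|² = 1/2.
Joint probability = 9/58 × 1/2 = 0.0776.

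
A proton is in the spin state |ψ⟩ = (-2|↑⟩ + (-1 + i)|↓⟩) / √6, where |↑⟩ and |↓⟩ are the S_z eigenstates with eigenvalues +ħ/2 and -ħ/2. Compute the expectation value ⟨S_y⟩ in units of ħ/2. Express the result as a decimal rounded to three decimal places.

-0.667

⟨σ_y⟩ = 2 Im(a* b)/(|a|²+|b|²) with a = -2, b = (-1 + i).
a* b = (2 - 2i), so ⟨σ_y⟩ = -4/6.
⟨S_y⟩ = (ħ/2)·⟨σ_y⟩.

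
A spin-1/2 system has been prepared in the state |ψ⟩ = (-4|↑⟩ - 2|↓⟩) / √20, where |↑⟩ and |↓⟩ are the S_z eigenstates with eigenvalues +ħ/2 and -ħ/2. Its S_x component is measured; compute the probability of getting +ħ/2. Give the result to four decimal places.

0.9000

|+x⟩ = (|↑⟩ + |↓⟩)/√2, so ⟨+x|ψ⟩ = (-6) / (√2·√20).
P = |-6|² / 40 = 36/40.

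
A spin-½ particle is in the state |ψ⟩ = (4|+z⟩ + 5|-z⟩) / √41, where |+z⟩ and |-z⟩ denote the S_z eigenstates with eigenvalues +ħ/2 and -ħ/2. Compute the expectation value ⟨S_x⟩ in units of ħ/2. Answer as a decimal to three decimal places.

⟨σ_x⟩ = 2 Re(a* b)/(|a|²+|b|²) with a = 4, b = 5.
a* b = 20, so ⟨σ_x⟩ = 40/41.
⟨S_x⟩ = (ħ/2)·⟨σ_x⟩.

0.976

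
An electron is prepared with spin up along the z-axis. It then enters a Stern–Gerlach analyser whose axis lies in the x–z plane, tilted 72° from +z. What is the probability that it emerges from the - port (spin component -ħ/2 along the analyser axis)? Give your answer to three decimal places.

For spin-½, the probability of finding spin-up along an axis at angle θ to the initial spin direction is cos²(θ/2); spin-down is sin²(θ/2).
θ = 72°, so P = sin²(36°) ≈ 0.345.

0.345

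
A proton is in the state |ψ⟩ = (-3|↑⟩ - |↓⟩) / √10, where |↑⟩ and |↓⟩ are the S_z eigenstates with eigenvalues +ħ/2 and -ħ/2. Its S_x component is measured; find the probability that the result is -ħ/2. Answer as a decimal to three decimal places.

0.200

|-x⟩ = (|↑⟩ - |↓⟩)/√2, so ⟨-x|ψ⟩ = (-2) / (√2·√10).
P = |-2|² / 20 = 4/20.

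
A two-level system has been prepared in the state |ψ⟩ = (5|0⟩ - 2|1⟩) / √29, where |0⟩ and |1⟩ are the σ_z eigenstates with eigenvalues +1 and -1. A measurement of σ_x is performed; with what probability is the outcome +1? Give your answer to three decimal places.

0.155

|+x⟩ = (|0⟩ + |1⟩)/√2, so ⟨+x|ψ⟩ = (3) / (√2·√29).
P = |3|² / 58 = 9/58.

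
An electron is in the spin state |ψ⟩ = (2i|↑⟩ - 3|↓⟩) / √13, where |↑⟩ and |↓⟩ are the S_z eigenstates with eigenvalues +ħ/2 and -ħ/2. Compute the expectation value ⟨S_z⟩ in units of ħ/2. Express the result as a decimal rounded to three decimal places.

-0.385

⟨σ_z⟩ = |a|² - |b|² divided by |a|²+|b|², with a, b the |↑⟩, |↓⟩ amplitudes.
= (4 - 9)/13 = -5/13.
⟨S_z⟩ = (ħ/2)·⟨σ_z⟩.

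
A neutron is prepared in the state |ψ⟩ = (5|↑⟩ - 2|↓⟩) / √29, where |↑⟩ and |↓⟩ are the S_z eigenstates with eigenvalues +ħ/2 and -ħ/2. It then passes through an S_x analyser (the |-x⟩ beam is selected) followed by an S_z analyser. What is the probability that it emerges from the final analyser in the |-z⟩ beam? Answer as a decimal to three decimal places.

0.422

First analyser (S_x): P(|-x⟩) = |⟨-x|ψ⟩|² = 49/58.
After stage 1 the state is |-x⟩; P(|-z⟩) = |⟨-z|-x⟩|² = 1/2.
Joint probability = 49/58 × 1/2 = 0.422.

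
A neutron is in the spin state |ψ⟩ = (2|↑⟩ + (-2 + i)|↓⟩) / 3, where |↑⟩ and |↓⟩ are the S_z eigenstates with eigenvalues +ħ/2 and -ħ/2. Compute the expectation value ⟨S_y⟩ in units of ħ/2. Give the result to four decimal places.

0.4444

⟨σ_y⟩ = 2 Im(a* b)/(|a|²+|b|²) with a = 2, b = (-2 + i).
a* b = (-4 + 2i), so ⟨σ_y⟩ = 4/9.
⟨S_y⟩ = (ħ/2)·⟨σ_y⟩.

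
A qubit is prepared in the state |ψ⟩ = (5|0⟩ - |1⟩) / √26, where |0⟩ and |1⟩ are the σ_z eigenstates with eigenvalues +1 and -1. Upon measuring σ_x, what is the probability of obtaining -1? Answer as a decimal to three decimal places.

|-x⟩ = (|0⟩ - |1⟩)/√2, so ⟨-x|ψ⟩ = (6) / (√2·√26).
P = |6|² / 52 = 36/52.

0.692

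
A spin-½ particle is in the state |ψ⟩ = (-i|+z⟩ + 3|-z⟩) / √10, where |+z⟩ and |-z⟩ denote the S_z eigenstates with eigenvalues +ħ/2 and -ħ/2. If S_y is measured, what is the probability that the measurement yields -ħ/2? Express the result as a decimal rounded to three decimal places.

|-y⟩ = (|+z⟩ - i|-z⟩)/√2, so ⟨-y|ψ⟩ = (2i) / (√2·√10).
P = |2i|² / 20 = 4/20.

0.200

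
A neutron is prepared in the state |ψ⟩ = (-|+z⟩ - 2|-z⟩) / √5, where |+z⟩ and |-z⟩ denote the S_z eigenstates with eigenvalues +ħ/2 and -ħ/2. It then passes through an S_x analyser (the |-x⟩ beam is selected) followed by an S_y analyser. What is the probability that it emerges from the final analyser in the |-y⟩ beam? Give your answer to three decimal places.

0.050

First analyser (S_x): P(|-x⟩) = |⟨-x|ψ⟩|² = 1/10.
After stage 1 the state is |-x⟩; P(|-y⟩) = |⟨-y|-x⟩|² = 1/2.
Joint probability = 1/10 × 1/2 = 0.050.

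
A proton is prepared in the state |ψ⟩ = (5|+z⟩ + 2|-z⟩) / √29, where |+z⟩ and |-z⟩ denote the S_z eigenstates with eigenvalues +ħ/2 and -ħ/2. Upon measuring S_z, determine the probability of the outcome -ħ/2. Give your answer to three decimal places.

0.138

The -ħ/2 outcome corresponds to |-z⟩. Its amplitude in |ψ⟩ is 2/√29.
P = |2|² / 29 = 4/29.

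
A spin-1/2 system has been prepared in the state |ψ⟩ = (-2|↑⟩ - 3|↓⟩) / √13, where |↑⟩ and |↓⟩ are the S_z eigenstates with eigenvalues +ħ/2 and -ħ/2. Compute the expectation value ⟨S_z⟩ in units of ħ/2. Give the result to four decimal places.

-0.3846

⟨σ_z⟩ = |a|² - |b|² divided by |a|²+|b|², with a, b the |↑⟩, |↓⟩ amplitudes.
= (4 - 9)/13 = -5/13.
⟨S_z⟩ = (ħ/2)·⟨σ_z⟩.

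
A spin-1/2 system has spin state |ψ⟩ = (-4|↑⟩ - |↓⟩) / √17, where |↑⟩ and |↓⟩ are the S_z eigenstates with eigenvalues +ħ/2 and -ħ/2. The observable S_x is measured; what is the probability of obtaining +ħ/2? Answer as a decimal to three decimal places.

0.735

|+x⟩ = (|↑⟩ + |↓⟩)/√2, so ⟨+x|ψ⟩ = (-5) / (√2·√17).
P = |-5|² / 34 = 25/34.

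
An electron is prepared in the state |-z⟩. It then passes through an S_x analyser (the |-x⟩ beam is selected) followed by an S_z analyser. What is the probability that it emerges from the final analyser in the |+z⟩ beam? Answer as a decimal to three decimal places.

0.250

First analyser (S_x): from |-z⟩, P(|-x⟩) = 1/2.
After stage 1 the state is |-x⟩; P(|+z⟩) = |⟨+z|-x⟩|² = 1/2.
Joint probability = 1/2 × 1/2 = 0.250.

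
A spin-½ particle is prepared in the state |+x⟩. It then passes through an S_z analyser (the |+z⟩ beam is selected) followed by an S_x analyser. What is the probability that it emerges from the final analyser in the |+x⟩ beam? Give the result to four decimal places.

0.2500

First analyser (S_z): from |+x⟩, P(|+z⟩) = 1/2.
After stage 1 the state is |+z⟩; P(|+x⟩) = |⟨+x|+z⟩|² = 1/2.
Joint probability = 1/2 × 1/2 = 0.2500.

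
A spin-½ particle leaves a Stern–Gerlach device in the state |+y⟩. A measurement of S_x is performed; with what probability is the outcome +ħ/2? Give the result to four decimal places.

0.5000

In the S_z basis, |+y⟩ = (|↑⟩ + i|↓⟩)/√2 and |+x⟩ = (|↑⟩ + |↓⟩)/√2.
|⟨+x|+y⟩|² = 1/2.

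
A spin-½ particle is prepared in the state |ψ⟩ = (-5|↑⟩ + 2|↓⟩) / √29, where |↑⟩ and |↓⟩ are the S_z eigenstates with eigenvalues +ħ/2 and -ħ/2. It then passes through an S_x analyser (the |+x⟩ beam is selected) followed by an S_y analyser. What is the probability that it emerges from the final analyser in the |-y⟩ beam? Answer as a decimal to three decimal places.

0.078

First analyser (S_x): P(|+x⟩) = |⟨+x|ψ⟩|² = 9/58.
After stage 1 the state is |+x⟩; P(|-y⟩) = |⟨-y|+x⟩|² = 1/2.
Joint probability = 9/58 × 1/2 = 0.078.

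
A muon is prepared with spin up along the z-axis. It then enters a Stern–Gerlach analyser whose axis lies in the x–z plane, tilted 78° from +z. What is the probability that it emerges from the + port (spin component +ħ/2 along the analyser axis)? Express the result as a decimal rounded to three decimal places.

For spin-½, the probability of finding spin-up along an axis at angle θ to the initial spin direction is cos²(θ/2); spin-down is sin²(θ/2).
θ = 78°, so P = cos²(39°) ≈ 0.604.

0.604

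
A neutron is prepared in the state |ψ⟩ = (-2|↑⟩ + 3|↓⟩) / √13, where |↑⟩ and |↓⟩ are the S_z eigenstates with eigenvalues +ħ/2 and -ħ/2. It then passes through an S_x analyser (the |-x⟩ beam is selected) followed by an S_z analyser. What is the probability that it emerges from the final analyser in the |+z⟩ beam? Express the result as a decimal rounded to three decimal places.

First analyser (S_x): P(|-x⟩) = |⟨-x|ψ⟩|² = 25/26.
After stage 1 the state is |-x⟩; P(|+z⟩) = |⟨+z|-x⟩|² = 1/2.
Joint probability = 25/26 × 1/2 = 0.481.

0.481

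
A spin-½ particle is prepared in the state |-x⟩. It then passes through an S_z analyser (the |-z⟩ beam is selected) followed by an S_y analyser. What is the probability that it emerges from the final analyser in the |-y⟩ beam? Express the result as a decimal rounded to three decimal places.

First analyser (S_z): from |-x⟩, P(|-z⟩) = 1/2.
After stage 1 the state is |-z⟩; P(|-y⟩) = |⟨-y|-z⟩|² = 1/2.
Joint probability = 1/2 × 1/2 = 0.250.

0.250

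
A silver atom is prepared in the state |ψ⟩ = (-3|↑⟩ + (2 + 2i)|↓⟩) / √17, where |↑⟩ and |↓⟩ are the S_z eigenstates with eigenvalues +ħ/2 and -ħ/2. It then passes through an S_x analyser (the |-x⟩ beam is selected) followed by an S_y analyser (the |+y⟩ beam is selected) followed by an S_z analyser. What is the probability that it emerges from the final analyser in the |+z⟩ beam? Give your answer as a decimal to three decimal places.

0.213

First analyser (S_x): P(|-x⟩) = |⟨-x|ψ⟩|² = 29/34.
After stage 1 the state is |-x⟩; P(|+y⟩) = |⟨+y|-x⟩|² = 1/2.
After stage 2 the state is |+y⟩; P(|+z⟩) = |⟨+z|+y⟩|² = 1/2.
Joint probability = 29/34 × 1/2 × 1/2 = 0.213.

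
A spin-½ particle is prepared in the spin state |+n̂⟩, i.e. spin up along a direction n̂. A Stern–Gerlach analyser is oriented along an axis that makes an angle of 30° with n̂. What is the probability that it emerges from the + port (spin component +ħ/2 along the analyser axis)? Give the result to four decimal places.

0.9330

For spin-½, the probability of finding spin-up along an axis at angle θ to the initial spin direction is cos²(θ/2); spin-down is sin²(θ/2).
θ = 30°, so P = cos²(15°) ≈ 0.9330.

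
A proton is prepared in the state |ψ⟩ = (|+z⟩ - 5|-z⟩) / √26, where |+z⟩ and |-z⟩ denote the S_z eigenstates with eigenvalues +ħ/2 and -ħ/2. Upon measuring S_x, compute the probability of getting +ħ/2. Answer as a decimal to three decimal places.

|+x⟩ = (|+z⟩ + |-z⟩)/√2, so ⟨+x|ψ⟩ = (-4) / (√2·√26).
P = |-4|² / 52 = 16/52.

0.308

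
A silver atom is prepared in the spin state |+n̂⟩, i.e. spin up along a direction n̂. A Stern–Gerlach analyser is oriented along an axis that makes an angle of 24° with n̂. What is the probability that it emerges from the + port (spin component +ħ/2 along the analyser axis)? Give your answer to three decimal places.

0.957

For spin-½, the probability of finding spin-up along an axis at angle θ to the initial spin direction is cos²(θ/2); spin-down is sin²(θ/2).
θ = 24°, so P = cos²(12°) ≈ 0.957.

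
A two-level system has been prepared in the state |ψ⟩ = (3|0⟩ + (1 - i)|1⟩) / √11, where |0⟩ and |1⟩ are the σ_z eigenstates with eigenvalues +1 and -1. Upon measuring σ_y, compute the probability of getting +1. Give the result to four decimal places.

0.2273

|+y⟩ = (|0⟩ + i|1⟩)/√2, so ⟨+y|ψ⟩ = (2 - i) / (√2·√11).
P = |2 - i|² / 22 = 5/22.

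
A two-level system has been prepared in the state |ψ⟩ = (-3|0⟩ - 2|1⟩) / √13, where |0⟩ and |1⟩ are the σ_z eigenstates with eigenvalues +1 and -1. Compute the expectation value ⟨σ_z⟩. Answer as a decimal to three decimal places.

0.385

⟨σ_z⟩ = |a|² - |b|² divided by |a|²+|b|², with a, b the |0⟩, |1⟩ amplitudes.
= (9 - 4)/13 = 5/13.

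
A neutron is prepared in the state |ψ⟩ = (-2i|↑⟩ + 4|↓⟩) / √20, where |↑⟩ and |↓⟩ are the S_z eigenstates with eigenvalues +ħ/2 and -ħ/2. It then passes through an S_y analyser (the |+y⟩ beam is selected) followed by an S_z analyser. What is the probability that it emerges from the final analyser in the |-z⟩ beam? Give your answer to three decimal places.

0.450

First analyser (S_y): P(|+y⟩) = |⟨+y|ψ⟩|² = 36/40.
After stage 1 the state is |+y⟩; P(|-z⟩) = |⟨-z|+y⟩|² = 1/2.
Joint probability = 36/40 × 1/2 = 0.450.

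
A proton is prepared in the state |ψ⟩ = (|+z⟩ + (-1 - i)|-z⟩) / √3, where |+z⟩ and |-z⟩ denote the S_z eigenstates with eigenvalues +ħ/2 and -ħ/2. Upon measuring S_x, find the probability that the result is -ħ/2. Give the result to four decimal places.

|-x⟩ = (|+z⟩ - |-z⟩)/√2, so ⟨-x|ψ⟩ = (2 + i) / (√2·√3).
P = |2 + i|² / 6 = 5/6.

0.8333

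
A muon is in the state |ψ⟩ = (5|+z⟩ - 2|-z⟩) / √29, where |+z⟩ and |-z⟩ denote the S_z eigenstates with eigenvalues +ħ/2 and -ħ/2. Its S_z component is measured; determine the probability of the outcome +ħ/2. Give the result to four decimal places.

0.8621

The +ħ/2 outcome corresponds to |+z⟩. Its amplitude in |ψ⟩ is 5/√29.
P = |5|² / 29 = 25/29.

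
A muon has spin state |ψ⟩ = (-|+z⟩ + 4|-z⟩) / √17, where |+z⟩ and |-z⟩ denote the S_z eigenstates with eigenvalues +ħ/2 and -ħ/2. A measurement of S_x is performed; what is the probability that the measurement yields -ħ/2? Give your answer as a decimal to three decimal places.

|-x⟩ = (|+z⟩ - |-z⟩)/√2, so ⟨-x|ψ⟩ = (-5) / (√2·√17).
P = |-5|² / 34 = 25/34.

0.735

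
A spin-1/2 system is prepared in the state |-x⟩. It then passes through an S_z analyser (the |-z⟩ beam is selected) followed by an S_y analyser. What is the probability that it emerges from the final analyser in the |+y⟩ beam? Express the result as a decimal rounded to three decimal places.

First analyser (S_z): from |-x⟩, P(|-z⟩) = 1/2.
After stage 1 the state is |-z⟩; P(|+y⟩) = |⟨+y|-z⟩|² = 1/2.
Joint probability = 1/2 × 1/2 = 0.250.

0.250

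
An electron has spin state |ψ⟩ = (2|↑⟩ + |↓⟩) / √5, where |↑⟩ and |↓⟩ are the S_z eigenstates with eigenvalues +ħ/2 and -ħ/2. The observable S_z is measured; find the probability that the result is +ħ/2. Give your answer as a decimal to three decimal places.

0.800

The +ħ/2 outcome corresponds to |↑⟩. Its amplitude in |ψ⟩ is 2/√5.
P = |2|² / 5 = 4/5.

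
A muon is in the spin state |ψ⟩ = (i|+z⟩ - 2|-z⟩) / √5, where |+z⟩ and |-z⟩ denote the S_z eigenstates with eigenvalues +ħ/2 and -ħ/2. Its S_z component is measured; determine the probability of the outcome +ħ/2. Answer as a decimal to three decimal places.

The +ħ/2 outcome corresponds to |+z⟩. Its amplitude in |ψ⟩ is i/√5.
P = |i|² / 5 = 1/5.

0.200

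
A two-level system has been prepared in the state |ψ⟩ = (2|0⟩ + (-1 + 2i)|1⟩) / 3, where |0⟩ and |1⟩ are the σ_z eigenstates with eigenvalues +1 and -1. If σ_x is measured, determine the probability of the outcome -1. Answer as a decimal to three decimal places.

0.722

|-x⟩ = (|0⟩ - |1⟩)/√2, so ⟨-x|ψ⟩ = (3 - 2i) / (√2·3).
P = |3 - 2i|² / 18 = 13/18.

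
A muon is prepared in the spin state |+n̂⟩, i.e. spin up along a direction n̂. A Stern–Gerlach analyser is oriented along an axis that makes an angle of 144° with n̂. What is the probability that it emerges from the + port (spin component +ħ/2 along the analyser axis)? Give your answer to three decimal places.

For spin-½, the probability of finding spin-up along an axis at angle θ to the initial spin direction is cos²(θ/2); spin-down is sin²(θ/2).
θ = 144°, so P = cos²(72°) ≈ 0.095.

0.095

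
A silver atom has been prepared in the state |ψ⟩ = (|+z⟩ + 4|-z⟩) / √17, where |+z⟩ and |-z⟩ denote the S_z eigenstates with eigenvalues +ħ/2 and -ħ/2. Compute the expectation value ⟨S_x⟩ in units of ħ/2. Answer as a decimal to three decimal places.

0.471

⟨σ_x⟩ = 2 Re(a* b)/(|a|²+|b|²) with a = 1, b = 4.
a* b = 4, so ⟨σ_x⟩ = 8/17.
⟨S_x⟩ = (ħ/2)·⟨σ_x⟩.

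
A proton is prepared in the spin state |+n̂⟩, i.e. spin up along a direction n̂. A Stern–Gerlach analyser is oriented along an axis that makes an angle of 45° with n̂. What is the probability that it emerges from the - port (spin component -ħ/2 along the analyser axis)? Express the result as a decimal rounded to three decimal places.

For spin-½, the probability of finding spin-up along an axis at angle θ to the initial spin direction is cos²(θ/2); spin-down is sin²(θ/2).
θ = 45°, so P = sin²(22.5°) ≈ 0.146.

0.146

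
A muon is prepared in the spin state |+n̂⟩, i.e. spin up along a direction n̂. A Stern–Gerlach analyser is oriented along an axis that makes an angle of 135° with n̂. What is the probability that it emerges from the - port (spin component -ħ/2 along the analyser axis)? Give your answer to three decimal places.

0.854

For spin-½, the probability of finding spin-up along an axis at angle θ to the initial spin direction is cos²(θ/2); spin-down is sin²(θ/2).
θ = 135°, so P = sin²(67.5°) ≈ 0.854.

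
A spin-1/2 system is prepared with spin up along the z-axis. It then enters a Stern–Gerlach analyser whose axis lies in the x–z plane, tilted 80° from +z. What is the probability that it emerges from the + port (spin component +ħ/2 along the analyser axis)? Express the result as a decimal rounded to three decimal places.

0.587

For spin-½, the probability of finding spin-up along an axis at angle θ to the initial spin direction is cos²(θ/2); spin-down is sin²(θ/2).
θ = 80°, so P = cos²(40°) ≈ 0.587.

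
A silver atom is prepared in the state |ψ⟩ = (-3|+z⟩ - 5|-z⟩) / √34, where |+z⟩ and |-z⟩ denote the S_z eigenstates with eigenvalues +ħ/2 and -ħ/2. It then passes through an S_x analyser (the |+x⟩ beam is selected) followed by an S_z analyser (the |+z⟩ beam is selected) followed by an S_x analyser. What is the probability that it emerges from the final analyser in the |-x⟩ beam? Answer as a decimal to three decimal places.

0.235

First analyser (S_x): P(|+x⟩) = |⟨+x|ψ⟩|² = 64/68.
After stage 1 the state is |+x⟩; P(|+z⟩) = |⟨+z|+x⟩|² = 1/2.
After stage 2 the state is |+z⟩; P(|-x⟩) = |⟨-x|+z⟩|² = 1/2.
Joint probability = 64/68 × 1/2 × 1/2 = 0.235.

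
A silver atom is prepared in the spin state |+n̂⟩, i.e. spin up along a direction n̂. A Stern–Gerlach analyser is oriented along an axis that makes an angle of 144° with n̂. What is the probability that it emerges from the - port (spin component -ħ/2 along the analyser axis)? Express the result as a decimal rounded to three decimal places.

For spin-½, the probability of finding spin-up along an axis at angle θ to the initial spin direction is cos²(θ/2); spin-down is sin²(θ/2).
θ = 144°, so P = sin²(72°) ≈ 0.905.

0.905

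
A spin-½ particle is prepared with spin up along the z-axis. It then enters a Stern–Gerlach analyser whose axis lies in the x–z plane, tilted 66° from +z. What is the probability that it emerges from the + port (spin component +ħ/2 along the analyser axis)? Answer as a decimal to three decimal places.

For spin-½, the probability of finding spin-up along an axis at angle θ to the initial spin direction is cos²(θ/2); spin-down is sin²(θ/2).
θ = 66°, so P = cos²(33°) ≈ 0.703.

0.703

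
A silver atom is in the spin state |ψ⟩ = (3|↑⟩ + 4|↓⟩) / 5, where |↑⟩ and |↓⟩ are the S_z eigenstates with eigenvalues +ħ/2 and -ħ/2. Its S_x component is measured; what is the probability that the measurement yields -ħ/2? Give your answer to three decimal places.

|-x⟩ = (|↑⟩ - |↓⟩)/√2, so ⟨-x|ψ⟩ = (-1) / (√2·5).
P = |-1|² / 50 = 1/50.

0.020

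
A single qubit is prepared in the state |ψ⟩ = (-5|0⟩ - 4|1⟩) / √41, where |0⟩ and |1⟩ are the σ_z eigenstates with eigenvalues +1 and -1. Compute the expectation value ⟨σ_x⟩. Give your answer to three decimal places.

0.976

⟨σ_x⟩ = 2 Re(a* b)/(|a|²+|b|²) with a = -5, b = -4.
a* b = 20, so ⟨σ_x⟩ = 40/41.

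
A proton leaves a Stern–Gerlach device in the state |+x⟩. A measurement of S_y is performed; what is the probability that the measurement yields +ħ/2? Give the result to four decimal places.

0.5000

In the S_z basis, |+x⟩ = (|↑⟩ + |↓⟩)/√2 and |+y⟩ = (|↑⟩ + i|↓⟩)/√2.
|⟨+y|+x⟩|² = 1/2.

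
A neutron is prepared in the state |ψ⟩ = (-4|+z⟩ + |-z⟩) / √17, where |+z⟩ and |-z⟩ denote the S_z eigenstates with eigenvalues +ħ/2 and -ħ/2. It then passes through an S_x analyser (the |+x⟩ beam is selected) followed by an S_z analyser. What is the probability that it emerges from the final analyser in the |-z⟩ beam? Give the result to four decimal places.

First analyser (S_x): P(|+x⟩) = |⟨+x|ψ⟩|² = 9/34.
After stage 1 the state is |+x⟩; P(|-z⟩) = |⟨-z|+x⟩|² = 1/2.
Joint probability = 9/34 × 1/2 = 0.1324.

0.1324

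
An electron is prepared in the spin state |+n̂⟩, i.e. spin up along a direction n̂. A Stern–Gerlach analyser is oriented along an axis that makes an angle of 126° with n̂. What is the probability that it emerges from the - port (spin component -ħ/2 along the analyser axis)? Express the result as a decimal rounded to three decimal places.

For spin-½, the probability of finding spin-up along an axis at angle θ to the initial spin direction is cos²(θ/2); spin-down is sin²(θ/2).
θ = 126°, so P = sin²(63°) ≈ 0.794.

0.794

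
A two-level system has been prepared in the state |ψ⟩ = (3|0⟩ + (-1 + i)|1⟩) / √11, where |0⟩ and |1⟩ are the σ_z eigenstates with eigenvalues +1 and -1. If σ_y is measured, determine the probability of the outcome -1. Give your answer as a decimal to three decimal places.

0.227

|-y⟩ = (|0⟩ - i|1⟩)/√2, so ⟨-y|ψ⟩ = (2 - i) / (√2·√11).
P = |2 - i|² / 22 = 5/22.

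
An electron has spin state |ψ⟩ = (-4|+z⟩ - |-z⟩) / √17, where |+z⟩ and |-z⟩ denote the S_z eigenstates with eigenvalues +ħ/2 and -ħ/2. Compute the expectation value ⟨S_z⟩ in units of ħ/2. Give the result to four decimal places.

0.8824

⟨σ_z⟩ = |a|² - |b|² divided by |a|²+|b|², with a, b the |+z⟩, |-z⟩ amplitudes.
= (16 - 1)/17 = 15/17.
⟨S_z⟩ = (ħ/2)·⟨σ_z⟩.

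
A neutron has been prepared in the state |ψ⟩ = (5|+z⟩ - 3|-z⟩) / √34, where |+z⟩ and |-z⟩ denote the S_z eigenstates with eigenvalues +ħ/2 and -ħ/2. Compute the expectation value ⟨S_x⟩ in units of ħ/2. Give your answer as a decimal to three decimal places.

⟨σ_x⟩ = 2 Re(a* b)/(|a|²+|b|²) with a = 5, b = -3.
a* b = -15, so ⟨σ_x⟩ = -30/34.
⟨S_x⟩ = (ħ/2)·⟨σ_x⟩.

-0.882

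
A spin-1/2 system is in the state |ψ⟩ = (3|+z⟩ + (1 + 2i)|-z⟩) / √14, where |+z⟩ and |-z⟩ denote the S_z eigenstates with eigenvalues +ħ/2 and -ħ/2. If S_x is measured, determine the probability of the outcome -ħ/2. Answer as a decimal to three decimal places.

0.286

|-x⟩ = (|+z⟩ - |-z⟩)/√2, so ⟨-x|ψ⟩ = (2 - 2i) / (√2·√14).
P = |2 - 2i|² / 28 = 8/28.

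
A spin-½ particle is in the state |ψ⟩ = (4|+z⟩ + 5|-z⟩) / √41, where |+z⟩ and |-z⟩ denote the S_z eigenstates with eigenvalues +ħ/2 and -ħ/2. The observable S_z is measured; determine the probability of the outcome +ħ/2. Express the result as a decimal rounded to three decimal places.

The +ħ/2 outcome corresponds to |+z⟩. Its amplitude in |ψ⟩ is 4/√41.
P = |4|² / 41 = 16/41.

0.390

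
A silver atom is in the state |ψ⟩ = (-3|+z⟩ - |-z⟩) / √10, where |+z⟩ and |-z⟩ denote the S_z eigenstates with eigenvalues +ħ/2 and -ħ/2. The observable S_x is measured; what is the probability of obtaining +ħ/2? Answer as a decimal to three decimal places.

0.800

|+x⟩ = (|+z⟩ + |-z⟩)/√2, so ⟨+x|ψ⟩ = (-4) / (√2·√10).
P = |-4|² / 20 = 16/20.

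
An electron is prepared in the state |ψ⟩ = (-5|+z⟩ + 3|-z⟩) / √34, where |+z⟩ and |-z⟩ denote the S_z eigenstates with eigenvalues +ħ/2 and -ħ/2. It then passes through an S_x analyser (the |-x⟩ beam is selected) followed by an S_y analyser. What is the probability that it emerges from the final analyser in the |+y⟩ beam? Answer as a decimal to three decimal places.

0.471

First analyser (S_x): P(|-x⟩) = |⟨-x|ψ⟩|² = 64/68.
After stage 1 the state is |-x⟩; P(|+y⟩) = |⟨+y|-x⟩|² = 1/2.
Joint probability = 64/68 × 1/2 = 0.471.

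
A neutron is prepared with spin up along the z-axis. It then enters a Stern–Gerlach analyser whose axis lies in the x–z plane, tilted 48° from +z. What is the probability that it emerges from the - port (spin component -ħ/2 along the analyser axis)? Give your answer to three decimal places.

For spin-½, the probability of finding spin-up along an axis at angle θ to the initial spin direction is cos²(θ/2); spin-down is sin²(θ/2).
θ = 48°, so P = sin²(24°) ≈ 0.165.

0.165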